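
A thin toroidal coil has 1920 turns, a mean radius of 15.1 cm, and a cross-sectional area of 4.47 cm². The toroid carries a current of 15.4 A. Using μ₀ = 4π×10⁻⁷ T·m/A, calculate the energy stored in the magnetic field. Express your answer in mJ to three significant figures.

U ≈ 259 mJ

L = μ₀N²A/(2πR) = (4π×10⁻⁷)(1920)²(4.470×10^-4)/(2π×0.151) = 2.183×10^-3 H.
U = ½LI² = ½(2.183×10^-3)(15.4)² = 0.2588 J.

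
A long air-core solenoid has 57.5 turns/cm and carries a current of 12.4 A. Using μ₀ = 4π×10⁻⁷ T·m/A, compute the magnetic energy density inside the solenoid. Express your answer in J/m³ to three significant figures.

u ≈ 3190 J/m³

B = μ₀nI = (4π×10⁻⁷)(5.750×10^3)(12.4) = 8.960×10^-2 T.
u = B²/(2μ₀) = (8.960×10^-2)²/(2×4π×10⁻⁷) = 3.194×10^3 J/m³.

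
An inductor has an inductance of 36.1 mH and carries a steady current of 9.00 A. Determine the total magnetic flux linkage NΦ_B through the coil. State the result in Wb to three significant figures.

From L = NΦ_B/I, the flux linkage is NΦ_B = LI.
NΦ_B = (3.610×10^-2 H)(9.00 A) = 0.3249 Wb.

NΦ_B ≈ 0.325 Wb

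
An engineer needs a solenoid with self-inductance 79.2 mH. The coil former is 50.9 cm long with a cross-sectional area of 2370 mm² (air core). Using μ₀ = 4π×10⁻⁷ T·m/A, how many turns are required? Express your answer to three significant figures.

A = 2370 mm² = 2.370×10^-3 m².
From L = μ₀N²A/ℓ, N = √(Lℓ / (μ₀A)).
N = √[(7.920×10^-2)(0.509) / ((4π×10⁻⁷)×2.370×10^-3)] = √(1.354×10^7) ≈ 3679.1.

N ≈ 3680 turns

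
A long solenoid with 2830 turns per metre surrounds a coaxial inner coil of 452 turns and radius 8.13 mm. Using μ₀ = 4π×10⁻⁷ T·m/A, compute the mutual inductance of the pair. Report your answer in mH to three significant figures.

The outer solenoid produces a uniform field B₁ = μ₀n₁I₁ across the inner coil,
so the flux linkage is N₂Φ = N₂B₁A₂ = μ₀n₁N₂A₂·I₁, giving M = μ₀n₁N₂A₂.
A₂ = πr² = π(8.130×10^-3 m)² = 2.076×10^-4 m².
M = (4π×10⁻⁷)(2830)(452)(2.076×10^-4) = 3.338×10^-4 H.

M ≈ 0.334 mH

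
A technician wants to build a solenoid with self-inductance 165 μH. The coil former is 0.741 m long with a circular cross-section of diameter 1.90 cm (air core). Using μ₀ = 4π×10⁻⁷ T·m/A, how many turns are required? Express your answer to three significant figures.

A = π(d/2)² = π(9.500×10^-3 m)² = 2.835×10^-4 m².
From L = μ₀N²A/ℓ, N = √(Lℓ / (μ₀A)).
N = √[(1.650×10^-4)(0.741) / ((4π×10⁻⁷)×2.835×10^-4)] = √(3.432×10^5) ≈ 585.8.

N ≈ 586 turns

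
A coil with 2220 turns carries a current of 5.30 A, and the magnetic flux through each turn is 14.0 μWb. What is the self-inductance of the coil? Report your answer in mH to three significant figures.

Self-inductance is defined by L = NΦ_B/I (flux linkage over current).
L = (2220)(1.400×10^-5 Wb)/(5.30 A) = 5.864×10^-3 H.

L ≈ 5.86 mH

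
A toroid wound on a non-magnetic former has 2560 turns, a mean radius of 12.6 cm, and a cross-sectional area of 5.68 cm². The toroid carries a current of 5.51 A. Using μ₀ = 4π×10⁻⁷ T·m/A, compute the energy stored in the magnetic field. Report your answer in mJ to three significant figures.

U ≈ 89.7 mJ

L = μ₀N²A/(2πR) = (4π×10⁻⁷)(2560)²(5.680×10^-4)/(2π×0.126) = 5.909×10^-3 H.
U = ½LI² = ½(5.909×10^-3)(5.51)² = 8.969×10^-2 J.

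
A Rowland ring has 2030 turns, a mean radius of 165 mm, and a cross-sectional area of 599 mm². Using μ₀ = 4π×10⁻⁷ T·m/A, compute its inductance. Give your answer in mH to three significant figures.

L ≈ 2.99 mH

For a thin toroid, L = μ₀N²A/(2πR).
L = (4π×10⁻⁷)(2030)²(5.990×10^-4) / (2π×0.165 m) = 2.992×10^-3 H.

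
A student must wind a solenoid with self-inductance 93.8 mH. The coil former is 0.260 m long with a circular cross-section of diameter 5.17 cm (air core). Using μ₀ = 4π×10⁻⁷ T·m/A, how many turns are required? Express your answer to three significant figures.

A = π(d/2)² = π(2.585×10^-2 m)² = 2.099×10^-3 m².
From L = μ₀N²A/ℓ, N = √(Lℓ / (μ₀A)).
N = √[(9.380×10^-2)(0.26) / ((4π×10⁻⁷)×2.099×10^-3)] = √(9.2448×10^6) ≈ 3040.5.

N ≈ 3040 turns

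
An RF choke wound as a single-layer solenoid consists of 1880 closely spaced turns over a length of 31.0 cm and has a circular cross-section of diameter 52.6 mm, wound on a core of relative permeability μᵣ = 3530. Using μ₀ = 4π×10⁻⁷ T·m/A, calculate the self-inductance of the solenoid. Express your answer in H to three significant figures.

A = π(d/2)² = π(2.630×10^-2 m)² = 2.173×10^-3 m².
For a long solenoid, L = μ₀μᵣN²A/ℓ.
L = (4π×10⁻⁷)(3530)(1880)²(2.173×10^-3)/(0.31 m) = 109.9 H.

L ≈ 110 H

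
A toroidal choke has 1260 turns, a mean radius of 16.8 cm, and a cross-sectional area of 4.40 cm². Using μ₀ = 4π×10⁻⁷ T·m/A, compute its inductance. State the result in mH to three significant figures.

For a thin toroid, L = μ₀N²A/(2πR).
L = (4π×10⁻⁷)(1260)²(4.400×10^-4) / (2π×0.168 m) = 8.316×10^-4 H.

L ≈ 0.832 mH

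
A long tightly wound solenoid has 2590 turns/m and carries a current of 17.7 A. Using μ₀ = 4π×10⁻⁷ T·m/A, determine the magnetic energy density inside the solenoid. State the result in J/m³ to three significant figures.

B = μ₀nI = (4π×10⁻⁷)(2.590×10^3)(17.7) = 5.761×10^-2 T.
u = B²/(2μ₀) = (5.761×10^-2)²/(2×4π×10⁻⁷) = 1.320×10^3 J/m³.

u ≈ 1320 J/m³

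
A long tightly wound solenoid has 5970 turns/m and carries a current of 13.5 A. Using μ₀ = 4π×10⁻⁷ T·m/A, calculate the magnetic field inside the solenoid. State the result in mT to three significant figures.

B ≈ 101 mT

Inside a long solenoid, B = μ₀nI.
B = (4π×10⁻⁷)(5.970×10^3 m⁻¹)(13.5 A) = 0.1013 T.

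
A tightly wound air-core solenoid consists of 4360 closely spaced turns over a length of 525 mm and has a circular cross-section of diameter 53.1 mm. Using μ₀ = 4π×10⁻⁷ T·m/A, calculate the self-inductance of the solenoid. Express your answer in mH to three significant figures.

A = π(d/2)² = π(2.655×10^-2 m)² = 2.2145×10^-3 m².
For a long solenoid, L = μ₀N²A/ℓ.
L = (4π×10⁻⁷)(4360)²(2.2145×10^-3)/(0.525 m) = 0.1008 H.

L ≈ 101 mH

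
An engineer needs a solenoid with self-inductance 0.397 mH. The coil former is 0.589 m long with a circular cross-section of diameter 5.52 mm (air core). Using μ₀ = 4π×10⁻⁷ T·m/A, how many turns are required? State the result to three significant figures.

A = π(d/2)² = π(2.760×10^-3 m)² = 2.393×10^-5 m².
From L = μ₀N²A/ℓ, N = √(Lℓ / (μ₀A)).
N = √[(3.970×10^-4)(0.589) / ((4π×10⁻⁷)×2.393×10^-5)] = √(7.775×10^6) ≈ 2788.5.

N ≈ 2790 turns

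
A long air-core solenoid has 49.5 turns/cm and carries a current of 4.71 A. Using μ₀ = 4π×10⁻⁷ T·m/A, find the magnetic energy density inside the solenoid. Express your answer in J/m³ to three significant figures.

B = μ₀nI = (4π×10⁻⁷)(4.950×10^3)(4.71) = 2.930×10^-2 T.
u = B²/(2μ₀) = (2.930×10^-2)²/(2×4π×10⁻⁷) = 341.5 J/m³.

u ≈ 342 J/m³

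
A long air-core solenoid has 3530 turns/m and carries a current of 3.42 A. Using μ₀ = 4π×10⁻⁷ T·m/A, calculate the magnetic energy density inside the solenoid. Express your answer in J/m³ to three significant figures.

u ≈ 91.6 J/m³

B = μ₀nI = (4π×10⁻⁷)(3.530×10^3)(3.42) = 1.517×10^-2 T.
u = B²/(2μ₀) = (1.517×10^-2)²/(2×4π×10⁻⁷) = 91.58 J/m³.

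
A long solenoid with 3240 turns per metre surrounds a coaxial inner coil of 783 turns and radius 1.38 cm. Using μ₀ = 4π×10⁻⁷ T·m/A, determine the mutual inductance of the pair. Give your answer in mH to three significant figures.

M ≈ 1.91 mH

The outer solenoid produces a uniform field B₁ = μ₀n₁I₁ across the inner coil,
so the flux linkage is N₂Φ = N₂B₁A₂ = μ₀n₁N₂A₂·I₁, giving M = μ₀n₁N₂A₂.
A₂ = πr² = π(1.380×10^-2 m)² = 5.983×10^-4 m².
M = (4π×10⁻⁷)(3240)(783)(5.983×10^-4) = 1.907×10^-3 H.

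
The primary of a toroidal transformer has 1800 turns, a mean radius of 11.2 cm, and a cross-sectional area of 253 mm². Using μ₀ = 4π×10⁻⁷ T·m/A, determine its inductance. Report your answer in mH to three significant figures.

For a thin toroid, L = μ₀N²A/(2πR).
L = (4π×10⁻⁷)(1800)²(2.530×10^-4) / (2π×0.112 m) = 1.464×10^-3 H.

L ≈ 1.46 mH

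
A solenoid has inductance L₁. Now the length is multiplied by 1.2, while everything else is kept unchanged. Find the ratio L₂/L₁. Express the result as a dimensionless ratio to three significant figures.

L₂/L₁ = 0.833

For a solenoid, L ∝ μᵣN²A/ℓ.
L₂/L₁ = (1.2)^-1 = 0.833.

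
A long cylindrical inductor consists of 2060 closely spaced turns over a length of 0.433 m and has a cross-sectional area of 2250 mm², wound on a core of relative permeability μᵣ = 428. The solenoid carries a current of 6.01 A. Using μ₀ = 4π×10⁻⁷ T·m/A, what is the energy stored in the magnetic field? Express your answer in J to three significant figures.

A = 2250 mm² = 2.250×10^-3 m².
L = μ₀μᵣN²A/ℓ = (4π×10⁻⁷)(428)(2060)²(2.250×10^-3)/(0.433) = 11.86 H.
U = ½LI² = ½(11.86)(6.01)² = 214.2 J.

U ≈ 214 J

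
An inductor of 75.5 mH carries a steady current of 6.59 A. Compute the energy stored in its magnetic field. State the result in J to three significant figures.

U ≈ 1.64 J

Stored magnetic energy: U = ½LI².
U = ½(7.550×10^-2 H)(6.59 A)² = 1.639 J.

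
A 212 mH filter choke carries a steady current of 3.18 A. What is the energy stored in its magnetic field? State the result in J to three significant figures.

Stored magnetic energy: U = ½LI².
U = ½(0.212 H)(3.18 A)² = 1.072 J.

U ≈ 1.07 J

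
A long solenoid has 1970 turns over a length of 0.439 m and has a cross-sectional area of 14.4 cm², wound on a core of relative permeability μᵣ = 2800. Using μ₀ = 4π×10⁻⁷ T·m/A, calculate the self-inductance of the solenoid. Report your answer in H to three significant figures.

A = 14.4 cm² = 1.440×10^-3 m².
For a long solenoid, L = μ₀μᵣN²A/ℓ.
L = (4π×10⁻⁷)(2800)(1970)²(1.440×10^-3)/(0.439 m) = 44.79 H.

L ≈ 44.8 H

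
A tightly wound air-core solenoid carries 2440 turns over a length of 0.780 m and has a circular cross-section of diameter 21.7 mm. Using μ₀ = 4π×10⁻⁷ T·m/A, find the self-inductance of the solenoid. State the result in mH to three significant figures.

L ≈ 3.55 mH

A = π(d/2)² = π(1.085×10^-2 m)² = 3.698×10^-4 m².
For a long solenoid, L = μ₀N²A/ℓ.
L = (4π×10⁻⁷)(2440)²(3.698×10^-4)/(0.78 m) = 3.547×10^-3 H.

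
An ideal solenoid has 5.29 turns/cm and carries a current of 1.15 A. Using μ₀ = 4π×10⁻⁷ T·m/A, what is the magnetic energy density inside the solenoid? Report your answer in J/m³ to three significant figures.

u ≈ 0.233 J/m³

B = μ₀nI = (4π×10⁻⁷)(529)(1.15) = 7.6448×10^-4 T.
u = B²/(2μ₀) = (7.6448×10^-4)²/(2×4π×10⁻⁷) = 0.2325 J/m³.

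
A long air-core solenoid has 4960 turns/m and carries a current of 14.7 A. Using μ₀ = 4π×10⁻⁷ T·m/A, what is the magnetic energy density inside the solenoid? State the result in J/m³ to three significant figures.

B = μ₀nI = (4π×10⁻⁷)(4.960×10^3)(14.7) = 9.162×10^-2 T.
u = B²/(2μ₀) = (9.162×10^-2)²/(2×4π×10⁻⁷) = 3.340×10^3 J/m³.

u ≈ 3340 J/m³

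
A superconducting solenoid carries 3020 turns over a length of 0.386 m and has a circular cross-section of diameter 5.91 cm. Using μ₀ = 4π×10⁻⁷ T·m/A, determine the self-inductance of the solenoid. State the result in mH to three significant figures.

A = π(d/2)² = π(2.955×10^-2 m)² = 2.743×10^-3 m².
For a long solenoid, L = μ₀N²A/ℓ.
L = (4π×10⁻⁷)(3020)²(2.743×10^-3)/(0.386 m) = 8.145×10^-2 H.

L ≈ 81.5 mH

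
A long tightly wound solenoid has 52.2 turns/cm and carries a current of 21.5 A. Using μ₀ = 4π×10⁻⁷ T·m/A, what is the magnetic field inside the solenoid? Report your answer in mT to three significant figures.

B ≈ 141 mT

Inside a long solenoid, B = μ₀nI.
B = (4π×10⁻⁷)(5.220×10^3 m⁻¹)(21.5 A) = 0.141 T.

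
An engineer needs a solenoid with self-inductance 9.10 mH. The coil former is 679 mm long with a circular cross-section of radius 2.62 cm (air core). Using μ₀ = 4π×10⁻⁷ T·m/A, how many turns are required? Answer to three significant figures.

N ≈ 1510 turns

A = πr² = π(2.620×10^-2 m)² = 2.157×10^-3 m².
From L = μ₀N²A/ℓ, N = √(Lℓ / (μ₀A)).
N = √[(9.100×10^-3)(0.679) / ((4π×10⁻⁷)×2.157×10^-3)] = √(2.280×10^6) ≈ 1510.0.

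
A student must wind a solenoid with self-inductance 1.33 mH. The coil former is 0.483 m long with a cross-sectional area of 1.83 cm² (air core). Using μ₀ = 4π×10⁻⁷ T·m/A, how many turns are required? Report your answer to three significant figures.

A = 1.83 cm² = 1.830×10^-4 m².
From L = μ₀N²A/ℓ, N = √(Lℓ / (μ₀A)).
N = √[(1.330×10^-3)(0.483) / ((4π×10⁻⁷)×1.830×10^-4)] = √(2.793×10^6) ≈ 1671.4.

N ≈ 1670 turns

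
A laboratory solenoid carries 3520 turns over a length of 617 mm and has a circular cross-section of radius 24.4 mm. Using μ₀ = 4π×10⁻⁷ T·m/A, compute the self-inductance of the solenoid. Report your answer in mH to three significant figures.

A = πr² = π(2.440×10^-2 m)² = 1.870×10^-3 m².
For a long solenoid, L = μ₀N²A/ℓ.
L = (4π×10⁻⁷)(3520)²(1.870×10^-3)/(0.617 m) = 4.720×10^-2 H.

L ≈ 47.2 mH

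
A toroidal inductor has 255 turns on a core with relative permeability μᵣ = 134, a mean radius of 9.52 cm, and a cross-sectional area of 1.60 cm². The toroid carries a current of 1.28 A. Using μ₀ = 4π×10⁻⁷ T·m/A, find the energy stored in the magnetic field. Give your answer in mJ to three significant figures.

U ≈ 2.40 mJ

L = μ₀μᵣN²A/(2πR) = (4π×10⁻⁷)(134)(255)²(1.600×10^-4)/(2π×9.520×10^-2) = 2.929×10^-3 H.
U = ½LI² = ½(2.929×10^-3)(1.28)² = 2.399×10^-3 J.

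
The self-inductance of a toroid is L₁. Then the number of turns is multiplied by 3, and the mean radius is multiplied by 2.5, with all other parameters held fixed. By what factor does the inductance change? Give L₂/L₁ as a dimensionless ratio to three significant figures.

For a toroid, L ∝ μᵣN²A/R.
L₂/L₁ = (3)^2 × (2.5)^-1 = 3.60.

L₂/L₁ = 3.60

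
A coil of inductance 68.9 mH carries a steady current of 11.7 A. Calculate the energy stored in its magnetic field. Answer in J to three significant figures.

U ≈ 4.72 J

Stored magnetic energy: U = ½LI².
U = ½(6.890×10^-2 H)(11.7 A)² = 4.716 J.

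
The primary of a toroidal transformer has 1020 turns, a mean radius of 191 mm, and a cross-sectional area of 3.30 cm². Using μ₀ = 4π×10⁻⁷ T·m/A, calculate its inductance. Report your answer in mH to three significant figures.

L ≈ 0.360 mH

For a thin toroid, L = μ₀N²A/(2πR).
L = (4π×10⁻⁷)(1020)²(3.300×10^-4) / (2π×0.191 m) = 3.595×10^-4 H.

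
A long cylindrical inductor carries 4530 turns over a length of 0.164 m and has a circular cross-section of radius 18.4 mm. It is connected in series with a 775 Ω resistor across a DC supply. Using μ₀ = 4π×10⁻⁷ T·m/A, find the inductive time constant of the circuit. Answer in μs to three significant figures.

A = πr² = π(1.840×10^-2 m)² = 1.064×10^-3 m².
L = μ₀N²A/ℓ = (4π×10⁻⁷)(4530)²(1.064×10^-3)/(0.164) = 0.1672 H.
τ = L/R = (0.1672)/(775) = 2.158×10^-4 s.

τ ≈ 216 μs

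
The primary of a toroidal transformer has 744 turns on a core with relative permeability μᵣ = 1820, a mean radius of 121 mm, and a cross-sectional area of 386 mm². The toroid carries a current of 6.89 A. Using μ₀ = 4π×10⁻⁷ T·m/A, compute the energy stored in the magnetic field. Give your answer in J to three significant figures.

L = μ₀μᵣN²A/(2πR) = (4π×10⁻⁷)(1820)(744)²(3.860×10^-4)/(2π×0.121) = 0.6428 H.
U = ½LI² = ½(0.6428)(6.89)² = 15.26 J.

U ≈ 15.3 J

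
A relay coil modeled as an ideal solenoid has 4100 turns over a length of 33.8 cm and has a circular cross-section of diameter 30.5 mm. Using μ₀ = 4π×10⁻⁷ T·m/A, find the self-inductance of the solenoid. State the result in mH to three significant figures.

A = π(d/2)² = π(1.525×10^-2 m)² = 7.306×10^-4 m².
For a long solenoid, L = μ₀N²A/ℓ.
L = (4π×10⁻⁷)(4100)²(7.306×10^-4)/(0.338 m) = 4.566×10^-2 H.

L ≈ 45.7 mH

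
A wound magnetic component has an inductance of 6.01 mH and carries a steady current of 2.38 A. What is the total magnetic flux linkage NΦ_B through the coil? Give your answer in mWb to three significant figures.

From L = NΦ_B/I, the flux linkage is NΦ_B = LI.
NΦ_B = (6.010×10^-3 H)(2.38 A) = 1.430×10^-2 Wb.

NΦ_B ≈ 14.3 mWb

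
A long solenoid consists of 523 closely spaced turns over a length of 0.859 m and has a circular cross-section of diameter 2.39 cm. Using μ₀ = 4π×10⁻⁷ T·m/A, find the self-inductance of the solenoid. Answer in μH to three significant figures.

A = π(d/2)² = π(1.195×10^-2 m)² = 4.486×10^-4 m².
For a long solenoid, L = μ₀N²A/ℓ.
L = (4π×10⁻⁷)(523)²(4.486×10^-4)/(0.859 m) = 1.795×10^-4 H.

L ≈ 180 μH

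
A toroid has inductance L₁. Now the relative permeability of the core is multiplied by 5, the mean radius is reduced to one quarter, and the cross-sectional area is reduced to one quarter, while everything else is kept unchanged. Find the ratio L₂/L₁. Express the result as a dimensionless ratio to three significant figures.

L₂/L₁ = 5.00

For a toroid, L ∝ μᵣN²A/R.
L₂/L₁ = (5) × (0.25)^-1 × (0.25) = 5.00.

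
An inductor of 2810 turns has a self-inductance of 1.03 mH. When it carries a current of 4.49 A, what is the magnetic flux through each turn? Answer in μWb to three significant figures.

From L = NΦ_B/I, the flux per turn is Φ_B = LI/N.
Φ_B = (1.030×10^-3 H)(4.49 A)/2810 = 1.646×10^-6 Wb.

Φ_B ≈ 1.65 μWb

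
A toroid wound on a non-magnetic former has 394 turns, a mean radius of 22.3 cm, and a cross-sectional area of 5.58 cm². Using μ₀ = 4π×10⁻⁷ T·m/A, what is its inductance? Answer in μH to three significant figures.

L ≈ 77.7 μH

For a thin toroid, L = μ₀N²A/(2πR).
L = (4π×10⁻⁷)(394)²(5.580×10^-4) / (2π×0.223 m) = 7.769×10^-5 H.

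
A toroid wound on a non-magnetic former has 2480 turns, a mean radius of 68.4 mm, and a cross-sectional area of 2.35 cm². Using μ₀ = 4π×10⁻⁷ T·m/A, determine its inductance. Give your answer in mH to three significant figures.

L ≈ 4.23 mH

For a thin toroid, L = μ₀N²A/(2πR).
L = (4π×10⁻⁷)(2480)²(2.350×10^-4) / (2π×6.840×10^-2 m) = 4.226×10^-3 H.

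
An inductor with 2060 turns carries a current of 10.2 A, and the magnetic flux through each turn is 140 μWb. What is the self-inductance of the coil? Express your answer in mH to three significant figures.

L ≈ 28.3 mH

Self-inductance is defined by L = NΦ_B/I (flux linkage over current).
L = (2060)(1.400×10^-4 Wb)/(10.2 A) = 2.827×10^-2 H.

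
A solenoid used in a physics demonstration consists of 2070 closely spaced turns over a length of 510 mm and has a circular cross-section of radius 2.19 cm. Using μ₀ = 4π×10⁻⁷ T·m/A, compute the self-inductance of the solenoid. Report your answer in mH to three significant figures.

L ≈ 15.9 mH

A = πr² = π(2.190×10^-2 m)² = 1.507×10^-3 m².
For a long solenoid, L = μ₀N²A/ℓ.
L = (4π×10⁻⁷)(2070)²(1.507×10^-3)/(0.51 m) = 1.591×10^-2 H.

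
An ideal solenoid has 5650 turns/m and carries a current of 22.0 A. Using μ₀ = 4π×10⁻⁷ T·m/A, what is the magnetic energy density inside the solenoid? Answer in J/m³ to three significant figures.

u ≈ 9710 J/m³

B = μ₀nI = (4π×10⁻⁷)(5.650×10^3)(22.0) = 0.1562 T.
u = B²/(2μ₀) = (0.1562)²/(2×4π×10⁻⁷) = 9.708×10^3 J/m³.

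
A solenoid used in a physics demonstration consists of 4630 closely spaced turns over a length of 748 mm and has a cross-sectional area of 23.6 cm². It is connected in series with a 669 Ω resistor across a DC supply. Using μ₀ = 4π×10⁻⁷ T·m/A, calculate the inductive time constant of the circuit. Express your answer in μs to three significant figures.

τ ≈ 127 μs

A = 23.6 cm² = 2.360×10^-3 m².
L = μ₀N²A/ℓ = (4π×10⁻⁷)(4630)²(2.360×10^-3)/(0.748) = 8.499×10^-2 H.
τ = L/R = (8.499×10^-2)/(669) = 1.270×10^-4 s.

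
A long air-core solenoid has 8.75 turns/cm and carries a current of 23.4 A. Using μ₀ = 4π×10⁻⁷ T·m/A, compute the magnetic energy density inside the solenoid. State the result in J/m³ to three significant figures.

u ≈ 263 J/m³

B = μ₀nI = (4π×10⁻⁷)(875)(23.4) = 2.573×10^-2 T.
u = B²/(2μ₀) = (2.573×10^-2)²/(2×4π×10⁻⁷) = 263.4 J/m³.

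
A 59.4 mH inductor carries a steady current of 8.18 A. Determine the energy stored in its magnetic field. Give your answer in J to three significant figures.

Stored magnetic energy: U = ½LI².
U = ½(5.940×10^-2 H)(8.18 A)² = 1.987 J.

U ≈ 1.99 J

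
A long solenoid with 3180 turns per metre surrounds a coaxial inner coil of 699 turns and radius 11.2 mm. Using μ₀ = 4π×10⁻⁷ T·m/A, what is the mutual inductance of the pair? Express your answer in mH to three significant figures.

The outer solenoid produces a uniform field B₁ = μ₀n₁I₁ across the inner coil,
so the flux linkage is N₂Φ = N₂B₁A₂ = μ₀n₁N₂A₂·I₁, giving M = μ₀n₁N₂A₂.
A₂ = πr² = π(1.120×10^-2 m)² = 3.941×10^-4 m².
M = (4π×10⁻⁷)(3180)(699)(3.941×10^-4) = 1.101×10^-3 H.

M ≈ 1.10 mH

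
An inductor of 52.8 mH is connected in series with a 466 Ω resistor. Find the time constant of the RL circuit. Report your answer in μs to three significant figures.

τ ≈ 113 μs

τ = L/R = (5.280×10^-2 H)/(466 Ω) = 1.133×10^-4 s.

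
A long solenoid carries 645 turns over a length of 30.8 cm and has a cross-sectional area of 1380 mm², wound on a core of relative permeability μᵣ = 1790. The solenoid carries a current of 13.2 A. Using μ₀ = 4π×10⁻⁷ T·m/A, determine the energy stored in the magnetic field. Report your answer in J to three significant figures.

U ≈ 365 J

A = 1380 mm² = 1.380×10^-3 m².
L = μ₀μᵣN²A/ℓ = (4π×10⁻⁷)(1790)(645)²(1.380×10^-3)/(0.308) = 4.193 H.
U = ½LI² = ½(4.193)(13.2)² = 365.3 J.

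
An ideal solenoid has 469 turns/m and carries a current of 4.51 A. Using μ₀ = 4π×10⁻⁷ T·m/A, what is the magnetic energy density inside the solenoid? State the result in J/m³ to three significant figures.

u ≈ 2.81 J/m³

B = μ₀nI = (4π×10⁻⁷)(469)(4.51) = 2.658×10^-3 T.
u = B²/(2μ₀) = (2.658×10^-3)²/(2×4π×10⁻⁷) = 2.811 J/m³.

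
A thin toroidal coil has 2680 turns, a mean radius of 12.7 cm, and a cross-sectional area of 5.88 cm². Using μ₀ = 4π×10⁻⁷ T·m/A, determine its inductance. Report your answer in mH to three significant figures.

For a thin toroid, L = μ₀N²A/(2πR).
L = (4π×10⁻⁷)(2680)²(5.880×10^-4) / (2π×0.127 m) = 6.651×10^-3 H.

L ≈ 6.65 mH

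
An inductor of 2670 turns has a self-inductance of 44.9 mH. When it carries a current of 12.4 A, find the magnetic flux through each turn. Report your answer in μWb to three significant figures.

Φ_B ≈ 209 μWb

From L = NΦ_B/I, the flux per turn is Φ_B = LI/N.
Φ_B = (4.490×10^-2 H)(12.4 A)/2670 = 2.085×10^-4 Wb.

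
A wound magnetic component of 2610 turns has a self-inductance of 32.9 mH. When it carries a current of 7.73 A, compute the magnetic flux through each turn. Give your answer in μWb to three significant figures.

Φ_B ≈ 97.4 μWb

From L = NΦ_B/I, the flux per turn is Φ_B = LI/N.
Φ_B = (3.290×10^-2 H)(7.73 A)/2610 = 9.744×10^-5 Wb.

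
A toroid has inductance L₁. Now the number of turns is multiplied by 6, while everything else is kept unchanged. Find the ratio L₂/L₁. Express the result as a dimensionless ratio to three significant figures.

L₂/L₁ = 36.0

For a toroid, L ∝ μᵣN²A/R.
L₂/L₁ = (6)^2 = 36.0.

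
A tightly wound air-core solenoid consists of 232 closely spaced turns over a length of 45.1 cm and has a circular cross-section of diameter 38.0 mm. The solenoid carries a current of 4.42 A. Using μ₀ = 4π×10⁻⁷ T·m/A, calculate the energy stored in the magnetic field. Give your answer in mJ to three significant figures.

U ≈ 1.66 mJ

A = π(d/2)² = π(1.900×10^-2 m)² = 1.134×10^-3 m².
L = μ₀N²A/ℓ = (4π×10⁻⁷)(232)²(1.134×10^-3)/(0.451) = 1.701×10^-4 H.
U = ½LI² = ½(1.701×10^-4)(4.42)² = 1.661×10^-3 J.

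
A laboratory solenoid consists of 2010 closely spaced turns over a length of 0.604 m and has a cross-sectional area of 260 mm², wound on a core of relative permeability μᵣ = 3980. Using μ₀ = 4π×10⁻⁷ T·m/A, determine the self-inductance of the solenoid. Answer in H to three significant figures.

L ≈ 8.70 H

A = 260 mm² = 2.600×10^-4 m².
For a long solenoid, L = μ₀μᵣN²A/ℓ.
L = (4π×10⁻⁷)(3980)(2010)²(2.600×10^-4)/(0.604 m) = 8.698 H.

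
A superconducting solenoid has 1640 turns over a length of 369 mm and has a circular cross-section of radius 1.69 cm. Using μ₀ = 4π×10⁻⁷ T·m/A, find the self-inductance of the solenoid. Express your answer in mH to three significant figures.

L ≈ 8.22 mH

A = πr² = π(1.690×10^-2 m)² = 8.973×10^-4 m².
For a long solenoid, L = μ₀N²A/ℓ.
L = (4π×10⁻⁷)(1640)²(8.973×10^-4)/(0.369 m) = 8.219×10^-3 H.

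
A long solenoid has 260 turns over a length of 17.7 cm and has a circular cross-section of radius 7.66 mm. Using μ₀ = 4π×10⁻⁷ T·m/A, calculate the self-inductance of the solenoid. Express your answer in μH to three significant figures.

L ≈ 88.5 μH

A = πr² = π(7.660×10^-3 m)² = 1.843×10^-4 m².
For a long solenoid, L = μ₀N²A/ℓ.
L = (4π×10⁻⁷)(260)²(1.843×10^-4)/(0.177 m) = 8.847×10^-5 H.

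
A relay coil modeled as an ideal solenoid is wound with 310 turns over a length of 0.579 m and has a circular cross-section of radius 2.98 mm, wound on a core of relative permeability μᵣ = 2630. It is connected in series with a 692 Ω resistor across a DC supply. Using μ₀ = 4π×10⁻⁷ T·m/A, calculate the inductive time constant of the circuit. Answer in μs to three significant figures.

A = πr² = π(2.980×10^-3 m)² = 2.790×10^-5 m².
L = μ₀μᵣN²A/ℓ = (4π×10⁻⁷)(2630)(310)²(2.790×10^-5)/(0.579) = 1.530×10^-2 H.
τ = L/R = (1.530×10^-2)/(692) = 2.211×10^-5 s.

τ ≈ 22.1 μs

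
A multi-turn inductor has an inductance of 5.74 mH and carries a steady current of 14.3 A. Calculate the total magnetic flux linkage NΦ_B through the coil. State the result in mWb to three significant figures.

From L = NΦ_B/I, the flux linkage is NΦ_B = LI.
NΦ_B = (5.740×10^-3 H)(14.3 A) = 8.208×10^-2 Wb.

NΦ_B ≈ 82.1 mWb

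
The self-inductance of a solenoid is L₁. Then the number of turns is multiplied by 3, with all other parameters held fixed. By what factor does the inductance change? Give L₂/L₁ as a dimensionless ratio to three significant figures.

L₂/L₁ = 9.00

For a solenoid, L ∝ μᵣN²A/ℓ.
L₂/L₁ = (3)^2 = 9.00.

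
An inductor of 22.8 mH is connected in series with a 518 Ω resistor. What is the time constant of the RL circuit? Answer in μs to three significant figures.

τ = L/R = (2.280×10^-2 H)/(518 Ω) = 4.402×10^-5 s.

τ ≈ 44.0 μs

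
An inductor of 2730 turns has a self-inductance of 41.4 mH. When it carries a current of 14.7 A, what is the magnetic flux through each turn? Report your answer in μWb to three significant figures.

From L = NΦ_B/I, the flux per turn is Φ_B = LI/N.
Φ_B = (4.140×10^-2 H)(14.7 A)/2730 = 2.229×10^-4 Wb.

Φ_B ≈ 223 μWb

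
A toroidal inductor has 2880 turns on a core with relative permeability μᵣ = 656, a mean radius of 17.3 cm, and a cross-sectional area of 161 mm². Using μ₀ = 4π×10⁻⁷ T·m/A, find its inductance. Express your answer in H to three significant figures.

For a thin toroid, L = μ₀μᵣN²A/(2πR).
L = (4π×10⁻⁷)(656)(2880)²(1.610×10^-4) / (2π×0.173 m) = 1.013 H.

L ≈ 1.01 H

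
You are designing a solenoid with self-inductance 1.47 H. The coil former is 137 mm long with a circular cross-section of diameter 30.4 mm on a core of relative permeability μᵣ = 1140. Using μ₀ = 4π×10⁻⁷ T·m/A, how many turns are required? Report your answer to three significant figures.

A = π(d/2)² = π(1.520×10^-2 m)² = 7.258×10^-4 m².
From L = μ₀μᵣN²A/ℓ, N = √(Lℓ / (μ₀μᵣA)).
N = √[(1.47)(0.137) / ((4π×10⁻⁷)(1140)×7.258×10^-4)] = √(1.937×10^5) ≈ 440.1.

N ≈ 440 turns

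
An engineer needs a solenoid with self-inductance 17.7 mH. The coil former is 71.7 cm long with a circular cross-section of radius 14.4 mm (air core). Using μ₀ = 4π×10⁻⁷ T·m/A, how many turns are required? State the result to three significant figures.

N ≈ 3940 turns

A = πr² = π(1.440×10^-2 m)² = 6.514×10^-4 m².
From L = μ₀N²A/ℓ, N = √(Lℓ / (μ₀A)).
N = √[(1.770×10^-2)(0.717) / ((4π×10⁻⁷)×6.514×10^-4)] = √(1.550×10^7) ≈ 3937.3.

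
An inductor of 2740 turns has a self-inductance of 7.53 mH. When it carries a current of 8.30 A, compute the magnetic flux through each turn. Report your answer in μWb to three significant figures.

Φ_B ≈ 22.8 μWb

From L = NΦ_B/I, the flux per turn is Φ_B = LI/N.
Φ_B = (7.530×10^-3 H)(8.30 A)/2740 = 2.281×10^-5 Wb.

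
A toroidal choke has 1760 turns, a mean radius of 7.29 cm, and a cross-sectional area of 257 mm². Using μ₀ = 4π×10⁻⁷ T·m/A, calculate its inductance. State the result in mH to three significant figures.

L ≈ 2.18 mH

For a thin toroid, L = μ₀N²A/(2πR).
L = (4π×10⁻⁷)(1760)²(2.570×10^-4) / (2π×7.290×10^-2 m) = 2.184×10^-3 H.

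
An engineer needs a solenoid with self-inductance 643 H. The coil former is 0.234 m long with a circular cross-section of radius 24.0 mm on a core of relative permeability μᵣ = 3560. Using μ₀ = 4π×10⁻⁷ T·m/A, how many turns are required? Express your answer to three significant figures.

A = πr² = π(2.400×10^-2 m)² = 1.810×10^-3 m².
From L = μ₀μᵣN²A/ℓ, N = √(Lℓ / (μ₀μᵣA)).
N = √[(643)(0.234) / ((4π×10⁻⁷)(3560)×1.810×10^-3)] = √(1.859×10^7) ≈ 4311.2.

N ≈ 4310 turns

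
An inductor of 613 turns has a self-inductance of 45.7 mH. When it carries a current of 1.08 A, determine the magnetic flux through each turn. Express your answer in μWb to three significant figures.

Φ_B ≈ 80.5 μWb

From L = NΦ_B/I, the flux per turn is Φ_B = LI/N.
Φ_B = (4.570×10^-2 H)(1.08 A)/613 = 8.052×10^-5 Wb.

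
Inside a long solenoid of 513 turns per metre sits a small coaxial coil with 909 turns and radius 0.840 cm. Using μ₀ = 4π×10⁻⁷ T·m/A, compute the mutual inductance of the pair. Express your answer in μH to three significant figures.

M ≈ 130 μH

The outer solenoid produces a uniform field B₁ = μ₀n₁I₁ across the inner coil,
so the flux linkage is N₂Φ = N₂B₁A₂ = μ₀n₁N₂A₂·I₁, giving M = μ₀n₁N₂A₂.
A₂ = πr² = π(8.400×10^-3 m)² = 2.217×10^-4 m².
M = (4π×10⁻⁷)(513)(909)(2.217×10^-4) = 1.299×10^-4 H.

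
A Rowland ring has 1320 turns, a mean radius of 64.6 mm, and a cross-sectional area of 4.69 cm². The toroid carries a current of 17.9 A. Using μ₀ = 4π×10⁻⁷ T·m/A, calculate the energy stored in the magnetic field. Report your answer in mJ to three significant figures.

L = μ₀N²A/(2πR) = (4π×10⁻⁷)(1320)²(4.690×10^-4)/(2π×6.460×10^-2) = 2.530×10^-3 H.
U = ½LI² = ½(2.530×10^-3)(17.9)² = 0.4053 J.

U ≈ 405 mJ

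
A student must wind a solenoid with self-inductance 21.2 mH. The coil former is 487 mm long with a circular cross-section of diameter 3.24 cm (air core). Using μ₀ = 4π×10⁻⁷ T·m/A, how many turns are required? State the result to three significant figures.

A = π(d/2)² = π(1.620×10^-2 m)² = 8.2448×10^-4 m².
From L = μ₀N²A/ℓ, N = √(Lℓ / (μ₀A)).
N = √[(2.120×10^-2)(0.487) / ((4π×10⁻⁷)×8.2448×10^-4)] = √(9.9649×10^6) ≈ 3156.7.

N ≈ 3160 turns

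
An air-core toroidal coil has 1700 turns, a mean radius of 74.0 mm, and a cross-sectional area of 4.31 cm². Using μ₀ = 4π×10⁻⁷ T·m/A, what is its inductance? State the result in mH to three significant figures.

L ≈ 3.37 mH

For a thin toroid, L = μ₀N²A/(2πR).
L = (4π×10⁻⁷)(1700)²(4.310×10^-4) / (2π×7.400×10^-2 m) = 3.366×10^-3 H.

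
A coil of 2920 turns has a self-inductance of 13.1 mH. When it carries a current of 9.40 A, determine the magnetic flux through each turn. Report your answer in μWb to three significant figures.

Φ_B ≈ 42.2 μWb

From L = NΦ_B/I, the flux per turn is Φ_B = LI/N.
Φ_B = (1.310×10^-2 H)(9.40 A)/2920 = 4.217×10^-5 Wb.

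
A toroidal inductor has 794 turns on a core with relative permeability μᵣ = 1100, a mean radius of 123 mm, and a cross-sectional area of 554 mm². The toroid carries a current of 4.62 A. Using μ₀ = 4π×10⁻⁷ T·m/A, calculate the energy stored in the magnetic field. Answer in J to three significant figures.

U ≈ 6.67 J

L = μ₀μᵣN²A/(2πR) = (4π×10⁻⁷)(1100)(794)²(5.540×10^-4)/(2π×0.123) = 0.6247 H.
U = ½LI² = ½(0.6247)(4.62)² = 6.667 J.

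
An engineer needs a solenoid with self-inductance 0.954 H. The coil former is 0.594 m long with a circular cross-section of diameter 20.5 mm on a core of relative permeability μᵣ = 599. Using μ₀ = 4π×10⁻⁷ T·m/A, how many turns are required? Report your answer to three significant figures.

A = π(d/2)² = π(1.025×10^-2 m)² = 3.301×10^-4 m².
From L = μ₀μᵣN²A/ℓ, N = √(Lℓ / (μ₀μᵣA)).
N = √[(0.954)(0.594) / ((4π×10⁻⁷)(599)×3.301×10^-4)] = √(2.281×10^6) ≈ 1510.3.

N ≈ 1510 turns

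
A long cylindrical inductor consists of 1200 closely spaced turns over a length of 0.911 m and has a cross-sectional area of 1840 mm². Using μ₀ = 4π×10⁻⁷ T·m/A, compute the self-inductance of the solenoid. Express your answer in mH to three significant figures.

A = 1840 mm² = 1.840×10^-3 m².
For a long solenoid, L = μ₀N²A/ℓ.
L = (4π×10⁻⁷)(1200)²(1.840×10^-3)/(0.911 m) = 3.6549×10^-3 H.

L ≈ 3.65 mH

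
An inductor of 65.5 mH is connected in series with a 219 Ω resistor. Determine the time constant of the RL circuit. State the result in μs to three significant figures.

τ = L/R = (6.550×10^-2 H)/(219 Ω) = 2.991×10^-4 s.

τ ≈ 299 μs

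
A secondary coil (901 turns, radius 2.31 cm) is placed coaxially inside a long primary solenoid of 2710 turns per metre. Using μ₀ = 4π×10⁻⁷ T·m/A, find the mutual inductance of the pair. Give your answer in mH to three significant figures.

M ≈ 5.14 mH

The outer solenoid produces a uniform field B₁ = μ₀n₁I₁ across the inner coil,
so the flux linkage is N₂Φ = N₂B₁A₂ = μ₀n₁N₂A₂·I₁, giving M = μ₀n₁N₂A₂.
A₂ = πr² = π(2.310×10^-2 m)² = 1.676×10^-3 m².
M = (4π×10⁻⁷)(2710)(901)(1.676×10^-3) = 5.144×10^-3 H.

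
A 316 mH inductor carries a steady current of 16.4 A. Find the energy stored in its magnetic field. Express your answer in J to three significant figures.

Stored magnetic energy: U = ½LI².
U = ½(0.316 H)(16.4 A)² = 42.5 J.

U ≈ 42.5 J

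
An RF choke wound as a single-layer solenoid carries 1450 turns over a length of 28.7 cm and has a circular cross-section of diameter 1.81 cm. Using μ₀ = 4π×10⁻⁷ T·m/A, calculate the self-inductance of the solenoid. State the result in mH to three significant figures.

L ≈ 2.37 mH

A = π(d/2)² = π(9.050×10^-3 m)² = 2.573×10^-4 m².
For a long solenoid, L = μ₀N²A/ℓ.
L = (4π×10⁻⁷)(1450)²(2.573×10^-4)/(0.287 m) = 2.369×10^-3 H.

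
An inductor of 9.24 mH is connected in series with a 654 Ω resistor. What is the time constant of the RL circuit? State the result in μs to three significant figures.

τ ≈ 14.1 μs

τ = L/R = (9.240×10^-3 H)/(654 Ω) = 1.413×10^-5 s.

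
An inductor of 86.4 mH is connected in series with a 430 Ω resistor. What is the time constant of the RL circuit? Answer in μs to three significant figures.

τ ≈ 201 μs

τ = L/R = (8.640×10^-2 H)/(430 Ω) = 2.009×10^-4 s.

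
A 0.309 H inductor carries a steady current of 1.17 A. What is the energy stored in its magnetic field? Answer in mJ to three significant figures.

Stored magnetic energy: U = ½LI².
U = ½(0.309 H)(1.17 A)² = 0.211495 J.

U ≈ 211 mJ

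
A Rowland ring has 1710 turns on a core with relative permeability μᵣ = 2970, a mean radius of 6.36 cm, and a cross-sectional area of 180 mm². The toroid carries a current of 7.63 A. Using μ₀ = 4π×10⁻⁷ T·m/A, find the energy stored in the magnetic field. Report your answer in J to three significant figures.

L = μ₀μᵣN²A/(2πR) = (4π×10⁻⁷)(2970)(1710)²(1.800×10^-4)/(2π×6.360×10^-2) = 4.916 H.
U = ½LI² = ½(4.916)(7.63)² = 143.1 J.

U ≈ 143 J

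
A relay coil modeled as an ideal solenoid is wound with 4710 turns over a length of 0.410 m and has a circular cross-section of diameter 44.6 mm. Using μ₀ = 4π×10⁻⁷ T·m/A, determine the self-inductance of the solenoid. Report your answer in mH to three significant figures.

L ≈ 106 mH

A = π(d/2)² = π(2.230×10^-2 m)² = 1.562×10^-3 m².
For a long solenoid, L = μ₀N²A/ℓ.
L = (4π×10⁻⁷)(4710)²(1.562×10^-3)/(0.41 m) = 0.1062 H.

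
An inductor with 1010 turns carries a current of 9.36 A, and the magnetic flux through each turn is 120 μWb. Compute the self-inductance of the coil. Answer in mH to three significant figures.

Self-inductance is defined by L = NΦ_B/I (flux linkage over current).
L = (1010)(1.200×10^-4 Wb)/(9.36 A) = 1.2949×10^-2 H.

L ≈ 12.9 mH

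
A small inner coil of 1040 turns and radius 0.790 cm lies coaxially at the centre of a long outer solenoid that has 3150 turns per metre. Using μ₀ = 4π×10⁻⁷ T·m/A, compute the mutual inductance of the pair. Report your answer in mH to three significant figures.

M ≈ 0.807 mH

The outer solenoid produces a uniform field B₁ = μ₀n₁I₁ across the inner coil,
so the flux linkage is N₂Φ = N₂B₁A₂ = μ₀n₁N₂A₂·I₁, giving M = μ₀n₁N₂A₂.
A₂ = πr² = π(7.900×10^-3 m)² = 1.961×10^-4 m².
M = (4π×10⁻⁷)(3150)(1040)(1.961×10^-4) = 8.072×10^-4 H.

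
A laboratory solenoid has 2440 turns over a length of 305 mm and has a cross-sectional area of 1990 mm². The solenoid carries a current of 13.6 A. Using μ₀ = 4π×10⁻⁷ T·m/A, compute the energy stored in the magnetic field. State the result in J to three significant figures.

U ≈ 4.51 J

A = 1990 mm² = 1.990×10^-3 m².
L = μ₀N²A/ℓ = (4π×10⁻⁷)(2440)²(1.990×10^-3)/(0.305) = 4.881×10^-2 H.
U = ½LI² = ½(4.881×10^-2)(13.6)² = 4.514 J.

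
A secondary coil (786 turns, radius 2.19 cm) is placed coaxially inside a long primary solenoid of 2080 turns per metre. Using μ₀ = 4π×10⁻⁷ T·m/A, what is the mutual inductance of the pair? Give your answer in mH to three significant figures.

M ≈ 3.10 mH

The outer solenoid produces a uniform field B₁ = μ₀n₁I₁ across the inner coil,
so the flux linkage is N₂Φ = N₂B₁A₂ = μ₀n₁N₂A₂·I₁, giving M = μ₀n₁N₂A₂.
A₂ = πr² = π(2.190×10^-2 m)² = 1.507×10^-3 m².
M = (4π×10⁻⁷)(2080)(786)(1.507×10^-3) = 3.096×10^-3 H.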